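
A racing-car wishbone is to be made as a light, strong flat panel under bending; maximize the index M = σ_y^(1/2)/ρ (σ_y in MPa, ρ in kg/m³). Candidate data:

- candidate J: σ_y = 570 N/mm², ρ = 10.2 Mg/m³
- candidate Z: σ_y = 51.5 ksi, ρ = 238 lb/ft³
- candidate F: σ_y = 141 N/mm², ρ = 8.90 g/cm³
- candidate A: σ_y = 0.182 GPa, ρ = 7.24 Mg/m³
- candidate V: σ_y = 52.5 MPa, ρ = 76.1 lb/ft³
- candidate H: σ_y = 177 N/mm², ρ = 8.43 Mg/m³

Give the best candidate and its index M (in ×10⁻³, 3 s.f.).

In SI units:
  candidate J: σ_y = 570.0 MPa, ρ = 10200 kg/m³
  candidate Z: σ_y = 355.1 MPa, ρ = 3812 kg/m³
  candidate F: σ_y = 141.0 MPa, ρ = 8900 kg/m³
  candidate A: σ_y = 182.0 MPa, ρ = 7240 kg/m³
  candidate V: σ_y = 52.50 MPa, ρ = 1219 kg/m³
  candidate H: σ_y = 177.0 MPa, ρ = 8430 kg/m³
  candidate V: M = 5.94×10⁻³
  candidate Z: M = 4.94×10⁻³
  candidate J: M = 2.34×10⁻³
  candidate A: M = 1.86×10⁻³
  candidate H: M = 1.58×10⁻³
  candidate F: M = 1.33×10⁻³
The maximum is for candidate V.

candidate V, M = 5.94×10⁻³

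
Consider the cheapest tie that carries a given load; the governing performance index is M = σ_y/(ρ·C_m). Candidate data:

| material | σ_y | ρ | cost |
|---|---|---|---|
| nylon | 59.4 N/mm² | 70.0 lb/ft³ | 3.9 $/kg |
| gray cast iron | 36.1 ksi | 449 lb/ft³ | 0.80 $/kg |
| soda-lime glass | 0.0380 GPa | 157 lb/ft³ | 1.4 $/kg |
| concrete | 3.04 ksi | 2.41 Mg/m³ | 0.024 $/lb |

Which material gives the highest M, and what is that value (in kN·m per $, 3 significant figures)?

concrete, M = 164 kN·m per $

Putting every candidate on a common basis:
  nylon: σ_y = 59.40 MPa, ρ = 1121 kg/m³, cost = 3.900 $/kg
  gray cast iron: σ_y = 248.9 MPa, ρ = 7192 kg/m³, cost = 0.8000 $/kg
  soda-lime glass: σ_y = 38.00 MPa, ρ = 2515 kg/m³, cost = 1.400 $/kg
  concrete: σ_y = 20.96 MPa, ρ = 2410 kg/m³, cost = 0.05291 $/kg
  concrete: M = 164 kN·m per $
  gray cast iron: M = 43.3 kN·m per $
  nylon: M = 13.6 kN·m per $
  soda-lime glass: M = 10.8 kN·m per $
Concrete has the largest M.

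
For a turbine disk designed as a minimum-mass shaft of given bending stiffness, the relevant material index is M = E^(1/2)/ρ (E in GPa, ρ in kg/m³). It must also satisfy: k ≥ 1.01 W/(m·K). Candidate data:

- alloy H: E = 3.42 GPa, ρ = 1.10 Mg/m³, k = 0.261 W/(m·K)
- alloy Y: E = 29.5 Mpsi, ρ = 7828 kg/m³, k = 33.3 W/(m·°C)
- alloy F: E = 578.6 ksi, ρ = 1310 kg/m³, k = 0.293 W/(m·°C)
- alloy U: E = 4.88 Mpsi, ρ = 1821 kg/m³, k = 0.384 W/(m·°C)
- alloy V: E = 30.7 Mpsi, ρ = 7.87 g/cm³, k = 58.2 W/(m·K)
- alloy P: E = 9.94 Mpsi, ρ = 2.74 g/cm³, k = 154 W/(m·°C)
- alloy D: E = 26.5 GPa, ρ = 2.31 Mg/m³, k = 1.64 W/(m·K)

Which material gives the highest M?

alloy P

Screen on constraints: k ≥ 1.01 W/(m·K). Survivors: alloy Y, alloy V, alloy P, alloy D.
Convert each candidate to consistent units, then evaluate M:
  alloy Y: E = 203.4 GPa, ρ = 7828 kg/m³
  alloy V: E = 211.7 GPa, ρ = 7870 kg/m³
  alloy P: E = 68.53 GPa, ρ = 2740 kg/m³
  alloy D: E = 26.50 GPa, ρ = 2310 kg/m³
  alloy P: M = 3.02×10⁻³
  alloy D: M = 2.23×10⁻³
  alloy V: M = 1.85×10⁻³
  alloy Y: M = 1.82×10⁻³
Alloy P ranks first.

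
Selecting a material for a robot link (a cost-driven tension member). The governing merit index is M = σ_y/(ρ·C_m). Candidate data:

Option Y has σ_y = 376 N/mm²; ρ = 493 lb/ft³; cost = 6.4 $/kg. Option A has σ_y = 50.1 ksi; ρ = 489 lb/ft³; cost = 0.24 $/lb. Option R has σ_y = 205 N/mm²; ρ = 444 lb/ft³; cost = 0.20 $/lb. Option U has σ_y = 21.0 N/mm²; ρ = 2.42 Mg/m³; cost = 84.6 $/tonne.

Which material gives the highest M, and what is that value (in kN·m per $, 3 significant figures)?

option U, M = 103 kN·m per $

In SI units:
  option Y: σ_y = 376.0 MPa, ρ = 7897 kg/m³, cost = 6.400 $/kg
  option A: σ_y = 345.4 MPa, ρ = 7833 kg/m³, cost = 0.5291 $/kg
  option R: σ_y = 205.0 MPa, ρ = 7112 kg/m³, cost = 0.4409 $/kg
  option U: σ_y = 21.00 MPa, ρ = 2420 kg/m³, cost = 0.08460 $/kg
  option U: M = 103 kN·m per $
  option A: M = 83.3 kN·m per $
  option R: M = 65.4 kN·m per $
  option Y: M = 7.44 kN·m per $
The maximum is for option U.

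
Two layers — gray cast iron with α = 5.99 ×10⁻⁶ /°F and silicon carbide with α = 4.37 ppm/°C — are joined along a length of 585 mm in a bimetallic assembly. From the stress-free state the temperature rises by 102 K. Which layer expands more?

gray cast iron: α = 5.99×10⁻⁶/°F × 9/5 = 10.8×10⁻⁶/K.
α(gray cast iron) = 10.8×10⁻⁶/K vs α(silicon carbide) = 4.37×10⁻⁶/K.
Higher α expands more for the same ΔT: gray cast iron.

gray cast iron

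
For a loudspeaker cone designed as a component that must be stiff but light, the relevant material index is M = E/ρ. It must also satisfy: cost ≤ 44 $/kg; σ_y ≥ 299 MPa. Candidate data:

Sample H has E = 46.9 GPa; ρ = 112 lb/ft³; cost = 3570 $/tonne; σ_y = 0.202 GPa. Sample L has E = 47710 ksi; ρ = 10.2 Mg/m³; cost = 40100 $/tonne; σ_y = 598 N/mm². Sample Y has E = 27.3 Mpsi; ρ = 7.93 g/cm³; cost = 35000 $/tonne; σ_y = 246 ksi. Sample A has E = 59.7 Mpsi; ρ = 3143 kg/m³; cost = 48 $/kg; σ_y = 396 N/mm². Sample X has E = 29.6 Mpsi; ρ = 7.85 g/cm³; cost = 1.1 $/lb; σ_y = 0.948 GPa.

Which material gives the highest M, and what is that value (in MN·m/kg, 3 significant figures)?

Screen on constraints: cost ≤ 44 $/kg; σ_y ≥ 299 MPa. Survivors: sample L, sample Y, sample X.
Convert each candidate to consistent units, then evaluate M:
  sample L: E = 328.9 GPa, ρ = 10200 kg/m³
  sample Y: E = 188.2 GPa, ρ = 7930 kg/m³
  sample X: E = 204.1 GPa, ρ = 7850 kg/m³
  sample L: M = 32.2 MN·m/kg
  sample X: M = 26.0 MN·m/kg
  sample Y: M = 23.7 MN·m/kg
Sample L ranks first.

sample L, M = 32.2 MN·m/kg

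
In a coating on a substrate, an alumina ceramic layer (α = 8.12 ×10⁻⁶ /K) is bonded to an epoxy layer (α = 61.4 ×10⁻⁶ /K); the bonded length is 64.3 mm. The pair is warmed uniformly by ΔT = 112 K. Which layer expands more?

epoxy

α(alumina ceramic) = 8.12×10⁻⁶/K vs α(epoxy) = 61.4×10⁻⁶/K.
Higher α expands more for the same ΔT: epoxy.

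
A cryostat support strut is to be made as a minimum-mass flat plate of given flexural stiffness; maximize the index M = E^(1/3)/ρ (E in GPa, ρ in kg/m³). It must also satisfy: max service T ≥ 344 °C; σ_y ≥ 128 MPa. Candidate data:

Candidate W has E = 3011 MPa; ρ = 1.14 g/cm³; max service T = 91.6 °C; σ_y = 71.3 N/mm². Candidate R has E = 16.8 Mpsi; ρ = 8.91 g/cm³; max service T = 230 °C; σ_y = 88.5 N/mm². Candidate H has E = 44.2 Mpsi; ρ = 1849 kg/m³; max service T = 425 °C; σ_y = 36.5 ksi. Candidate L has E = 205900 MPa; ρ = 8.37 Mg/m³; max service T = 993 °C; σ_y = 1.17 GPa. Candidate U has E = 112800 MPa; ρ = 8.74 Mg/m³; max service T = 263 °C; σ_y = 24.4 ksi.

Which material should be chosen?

candidate H

Screen on constraints: max service T ≥ 344 °C; σ_y ≥ 128 MPa. Survivors: candidate H, candidate L.
Putting every candidate on a common basis:
  candidate H: E = 304.7 GPa, ρ = 1849 kg/m³
  candidate L: E = 205.9 GPa, ρ = 8370 kg/m³
  candidate H: M = 3.64×10⁻³
  candidate L: M = 0.705×10⁻³
The maximum is for candidate H.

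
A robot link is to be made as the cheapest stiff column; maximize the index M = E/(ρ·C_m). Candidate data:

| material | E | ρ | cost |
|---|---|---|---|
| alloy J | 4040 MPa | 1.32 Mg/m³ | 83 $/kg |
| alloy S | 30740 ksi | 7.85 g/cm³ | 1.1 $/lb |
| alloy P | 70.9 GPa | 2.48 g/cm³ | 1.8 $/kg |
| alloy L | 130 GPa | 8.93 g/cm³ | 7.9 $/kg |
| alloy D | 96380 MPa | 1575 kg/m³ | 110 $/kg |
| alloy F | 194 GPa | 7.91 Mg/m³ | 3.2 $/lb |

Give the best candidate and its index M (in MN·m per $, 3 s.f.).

In SI units:
  alloy J: E = 4.040 GPa, ρ = 1320 kg/m³, cost = 83.00 $/kg
  alloy S: E = 211.9 GPa, ρ = 7850 kg/m³, cost = 2.425 $/kg
  alloy P: E = 70.90 GPa, ρ = 2480 kg/m³, cost = 1.800 $/kg
  alloy L: E = 130.0 GPa, ρ = 8930 kg/m³, cost = 7.900 $/kg
  alloy D: E = 96.38 GPa, ρ = 1575 kg/m³, cost = 110.0 $/kg
  alloy F: E = 194.0 GPa, ρ = 7910 kg/m³, cost = 7.055 $/kg
  alloy P: M = 15.9 MN·m per $
  alloy S: M = 11.1 MN·m per $
  alloy F: M = 3.48 MN·m per $
  alloy L: M = 1.84 MN·m per $
  alloy D: M = 0.556 MN·m per $
  alloy J: M = 0.0369 MN·m per $
The maximum is for alloy P.

alloy P, M = 15.9 MN·m per $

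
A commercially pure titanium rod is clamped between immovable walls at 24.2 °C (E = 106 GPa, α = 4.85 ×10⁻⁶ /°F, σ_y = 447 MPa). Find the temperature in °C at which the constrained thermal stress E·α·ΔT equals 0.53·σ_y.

α = 4.85×10⁻⁶/°F × 9/5 = 8.73×10⁻⁶/K.
E·α·ΔT = 236.9 MPa ⇒ ΔT = 236.9 / (106.0×10³ × 8.73×10⁻⁶) = 256.0 K.
T = 24.2 + 256.0 = 280.2 °C.

280 °C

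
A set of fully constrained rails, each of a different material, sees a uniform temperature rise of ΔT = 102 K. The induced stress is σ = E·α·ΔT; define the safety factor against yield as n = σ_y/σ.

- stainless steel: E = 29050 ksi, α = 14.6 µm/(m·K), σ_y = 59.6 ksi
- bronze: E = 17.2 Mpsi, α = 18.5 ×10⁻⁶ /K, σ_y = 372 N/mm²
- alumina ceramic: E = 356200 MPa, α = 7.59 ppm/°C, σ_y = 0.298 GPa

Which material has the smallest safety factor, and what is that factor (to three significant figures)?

With everything in SI (GPa, ×10⁻⁶/K, MPa):
  stainless steel: E = 200.3, α = 14.6, σ_y = 410.9 → σ = 298 MPa, n = 1.38
  bronze: E = 118.6, α = 18.5, σ_y = 372.0 → σ = 224 MPa, n = 1.66
  alumina ceramic: E = 356.2, α = 7.59, σ_y = 298.0 → σ = 276 MPa, n = 1.08
Smallest n: alumina ceramic with n = 1.08.

alumina ceramic, n = 1.08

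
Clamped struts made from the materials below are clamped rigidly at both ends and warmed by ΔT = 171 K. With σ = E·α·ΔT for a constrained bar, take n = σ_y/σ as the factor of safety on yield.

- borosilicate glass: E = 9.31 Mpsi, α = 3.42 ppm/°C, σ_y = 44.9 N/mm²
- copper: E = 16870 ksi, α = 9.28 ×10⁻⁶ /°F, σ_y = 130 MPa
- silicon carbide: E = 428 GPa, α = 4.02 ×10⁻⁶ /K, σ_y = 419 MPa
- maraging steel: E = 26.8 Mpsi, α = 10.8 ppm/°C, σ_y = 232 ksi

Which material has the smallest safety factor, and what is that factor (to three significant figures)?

Converting E to GPa, α to ×10⁻⁶/K, σ_y to MPa, then σ and n for each:
  borosilicate glass: E = 64.19, α = 3.42, σ_y = 44.90 → σ = 37.5 MPa, n = 1.20
  copper: E = 116.3, α = 16.7, σ_y = 130.0 → σ = 332 MPa, n = 0.391
  silicon carbide: E = 428.0, α = 4.02, σ_y = 419.0 → σ = 294 MPa, n = 1.42
  maraging steel: E = 184.8, α = 10.8, σ_y = 1600 → σ = 341 MPa, n = 4.69
Copper has the lowest safety factor, n = 0.391.

copper, n = 0.391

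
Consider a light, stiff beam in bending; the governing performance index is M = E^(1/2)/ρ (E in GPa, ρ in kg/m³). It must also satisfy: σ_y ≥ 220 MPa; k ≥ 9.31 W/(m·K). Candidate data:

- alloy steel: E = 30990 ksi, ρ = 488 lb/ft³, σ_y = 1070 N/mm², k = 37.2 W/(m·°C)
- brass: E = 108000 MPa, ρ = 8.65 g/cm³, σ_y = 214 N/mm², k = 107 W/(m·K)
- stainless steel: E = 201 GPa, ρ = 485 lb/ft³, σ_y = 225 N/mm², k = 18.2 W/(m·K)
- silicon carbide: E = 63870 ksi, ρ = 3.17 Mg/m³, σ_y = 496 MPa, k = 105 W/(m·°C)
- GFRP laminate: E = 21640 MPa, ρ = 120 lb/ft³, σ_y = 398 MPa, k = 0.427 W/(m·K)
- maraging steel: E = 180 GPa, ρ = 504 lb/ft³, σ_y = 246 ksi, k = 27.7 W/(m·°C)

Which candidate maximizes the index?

silicon carbide

Screen on constraints: σ_y ≥ 220 MPa; k ≥ 9.31 W/(m·K). Survivors: alloy steel, stainless steel, silicon carbide, maraging steel.
Normalizing units and computing the index:
  alloy steel: E = 213.7 GPa, ρ = 7817 kg/m³
  stainless steel: E = 201.0 GPa, ρ = 7769 kg/m³
  silicon carbide: E = 440.4 GPa, ρ = 3170 kg/m³
  maraging steel: E = 180.0 GPa, ρ = 8073 kg/m³
  silicon carbide: M = 6.62×10⁻³
  alloy steel: M = 1.87×10⁻³
  stainless steel: M = 1.82×10⁻³
  maraging steel: M = 1.66×10⁻³
The maximum is for silicon carbide.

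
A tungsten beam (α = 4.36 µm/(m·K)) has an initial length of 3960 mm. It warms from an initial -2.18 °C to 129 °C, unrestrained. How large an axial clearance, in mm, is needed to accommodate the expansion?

ΔT = 129 − (-2.18) = 131.2 K.
ΔL = α·L₀·ΔT = 4.36×10⁻⁶ × 3960 mm × 131.2 K = 2.26 mm.

2.26 mm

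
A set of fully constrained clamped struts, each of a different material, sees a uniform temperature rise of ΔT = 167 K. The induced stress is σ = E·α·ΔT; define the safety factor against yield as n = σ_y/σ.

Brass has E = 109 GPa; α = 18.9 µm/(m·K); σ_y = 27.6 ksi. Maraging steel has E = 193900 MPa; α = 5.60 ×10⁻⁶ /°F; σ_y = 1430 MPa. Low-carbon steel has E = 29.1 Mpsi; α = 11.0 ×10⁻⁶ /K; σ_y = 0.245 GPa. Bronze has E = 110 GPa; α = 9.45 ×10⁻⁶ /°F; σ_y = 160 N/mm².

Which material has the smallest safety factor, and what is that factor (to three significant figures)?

In consistent units (E in GPa, α in ×10⁻⁶/K, σ_y in MPa):
  brass: E = 109.0, α = 18.9, σ_y = 190.3 → σ = 344 MPa, n = 0.553
  maraging steel: E = 193.9, α = 10.1, σ_y = 1430 → σ = 326 MPa, n = 4.38
  low-carbon steel: E = 200.6, α = 11.0, σ_y = 245.0 → σ = 369 MPa, n = 0.665
  bronze: E = 110.0, α = 17.0, σ_y = 160.0 → σ = 312 MPa, n = 0.512
Smallest n: bronze with n = 0.512.

bronze, n = 0.512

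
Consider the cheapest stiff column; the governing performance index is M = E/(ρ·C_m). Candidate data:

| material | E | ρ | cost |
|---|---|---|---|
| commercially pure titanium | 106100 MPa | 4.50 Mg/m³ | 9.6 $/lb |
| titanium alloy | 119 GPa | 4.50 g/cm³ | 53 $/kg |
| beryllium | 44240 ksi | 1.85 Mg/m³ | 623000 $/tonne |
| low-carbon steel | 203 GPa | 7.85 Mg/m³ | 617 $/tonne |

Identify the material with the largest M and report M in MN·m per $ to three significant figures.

low-carbon steel, M = 41.9 MN·m per $

In SI units:
  commercially pure titanium: E = 106.1 GPa, ρ = 4500 kg/m³, cost = 21.16 $/kg
  titanium alloy: E = 119.0 GPa, ρ = 4500 kg/m³, cost = 53.00 $/kg
  beryllium: E = 305.0 GPa, ρ = 1850 kg/m³, cost = 623.0 $/kg
  low-carbon steel: E = 203.0 GPa, ρ = 7850 kg/m³, cost = 0.6170 $/kg
  low-carbon steel: M = 41.9 MN·m per $
  commercially pure titanium: M = 1.11 MN·m per $
  titanium alloy: M = 0.499 MN·m per $
  beryllium: M = 0.265 MN·m per $
Low-carbon steel has the largest M.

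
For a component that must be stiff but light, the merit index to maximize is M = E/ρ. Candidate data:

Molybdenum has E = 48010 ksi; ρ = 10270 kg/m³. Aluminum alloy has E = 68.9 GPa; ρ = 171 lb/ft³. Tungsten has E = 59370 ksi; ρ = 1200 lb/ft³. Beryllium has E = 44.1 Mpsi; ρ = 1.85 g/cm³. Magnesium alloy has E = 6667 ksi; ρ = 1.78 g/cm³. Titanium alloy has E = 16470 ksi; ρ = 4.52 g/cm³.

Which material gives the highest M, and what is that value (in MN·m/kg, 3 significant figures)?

Normalizing units and computing the index:
  molybdenum: E = 331.0 GPa, ρ = 10270 kg/m³
  aluminum alloy: E = 68.90 GPa, ρ = 2739 kg/m³
  tungsten: E = 409.3 GPa, ρ = 19220 kg/m³
  beryllium: E = 304.1 GPa, ρ = 1850 kg/m³
  magnesium alloy: E = 45.97 GPa, ρ = 1780 kg/m³
  titanium alloy: E = 113.6 GPa, ρ = 4520 kg/m³
  beryllium: M = 164 MN·m/kg
  molybdenum: M = 32.2 MN·m/kg
  magnesium alloy: M = 25.8 MN·m/kg
  aluminum alloy: M = 25.2 MN·m/kg
  titanium alloy: M = 25.1 MN·m/kg
  tungsten: M = 21.3 MN·m/kg
Beryllium ranks first.

beryllium, M = 164 MN·m/kg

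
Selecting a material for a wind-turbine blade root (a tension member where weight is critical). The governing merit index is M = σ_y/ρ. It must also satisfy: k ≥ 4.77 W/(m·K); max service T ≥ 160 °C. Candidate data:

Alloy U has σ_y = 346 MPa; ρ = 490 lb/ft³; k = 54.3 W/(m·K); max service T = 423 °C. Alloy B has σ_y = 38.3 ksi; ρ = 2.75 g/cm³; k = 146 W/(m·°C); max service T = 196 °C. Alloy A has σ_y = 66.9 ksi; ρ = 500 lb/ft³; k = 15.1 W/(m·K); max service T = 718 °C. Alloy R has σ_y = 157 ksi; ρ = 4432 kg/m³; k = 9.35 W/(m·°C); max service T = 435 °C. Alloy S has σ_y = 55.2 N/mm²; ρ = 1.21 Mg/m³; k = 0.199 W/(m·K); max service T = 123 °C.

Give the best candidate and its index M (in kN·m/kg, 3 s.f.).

alloy R, M = 244 kN·m/kg

Screen on constraints: k ≥ 4.77 W/(m·K); max service T ≥ 160 °C. Survivors: alloy U, alloy B, alloy A, alloy R.
Convert each candidate to consistent units, then evaluate M:
  alloy U: σ_y = 346.0 MPa, ρ = 7849 kg/m³
  alloy B: σ_y = 264.1 MPa, ρ = 2750 kg/m³
  alloy A: σ_y = 461.3 MPa, ρ = 8009 kg/m³
  alloy R: σ_y = 1082 MPa, ρ = 4432 kg/m³
  alloy R: M = 244 kN·m/kg
  alloy B: M = 96.0 kN·m/kg
  alloy A: M = 57.6 kN·m/kg
  alloy U: M = 44.1 kN·m/kg
Highest index: alloy R.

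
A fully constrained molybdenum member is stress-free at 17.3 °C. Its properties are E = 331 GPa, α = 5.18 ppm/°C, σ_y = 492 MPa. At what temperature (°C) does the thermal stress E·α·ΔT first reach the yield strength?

304 °C

E·α·ΔT = 492.0 MPa ⇒ ΔT = 492.0 / (331.0×10³ × 5.18×10⁻⁶) = 287.0 K.
T = 17.3 + 287.0 = 304.3 °C.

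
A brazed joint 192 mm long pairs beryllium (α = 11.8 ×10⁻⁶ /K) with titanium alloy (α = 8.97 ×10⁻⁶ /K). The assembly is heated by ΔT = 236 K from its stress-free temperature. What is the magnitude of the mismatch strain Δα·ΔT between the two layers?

Δα = |11.8 − 8.97|×10⁻⁶/K = 2.83×10⁻⁶/K.
Mismatch strain = Δα·ΔT = 2.83×10⁻⁶ × 236.0 = 6.68×10⁻⁴.

6.68×10⁻⁴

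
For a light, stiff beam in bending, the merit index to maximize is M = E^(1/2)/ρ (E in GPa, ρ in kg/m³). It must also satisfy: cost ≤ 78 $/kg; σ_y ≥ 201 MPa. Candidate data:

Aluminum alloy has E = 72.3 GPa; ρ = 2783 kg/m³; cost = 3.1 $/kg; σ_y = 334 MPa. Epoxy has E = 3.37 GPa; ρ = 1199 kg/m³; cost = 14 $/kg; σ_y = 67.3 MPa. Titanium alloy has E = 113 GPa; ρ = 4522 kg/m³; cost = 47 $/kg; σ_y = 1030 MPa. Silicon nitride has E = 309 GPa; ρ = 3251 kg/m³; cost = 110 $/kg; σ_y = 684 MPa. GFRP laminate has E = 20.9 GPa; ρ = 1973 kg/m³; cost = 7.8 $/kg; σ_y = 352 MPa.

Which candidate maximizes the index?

Screen on constraints: cost ≤ 78 $/kg; σ_y ≥ 201 MPa. Survivors: aluminum alloy, titanium alloy, GFRP laminate.
Per-candidate index values:
  aluminum alloy: M = 3.06×10⁻³
  titanium alloy: M = 2.35×10⁻³
  GFRP laminate: M = 2.32×10⁻³
Aluminum alloy ranks first.

aluminum alloy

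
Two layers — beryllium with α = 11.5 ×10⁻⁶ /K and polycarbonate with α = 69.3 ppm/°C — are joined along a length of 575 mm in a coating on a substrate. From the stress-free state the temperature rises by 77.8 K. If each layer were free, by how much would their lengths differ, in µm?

2590 µm

Δα = |11.5 − 69.3|×10⁻⁶/K = 57.8×10⁻⁶/K.
ΔL_mismatch = Δα·L·ΔT = 57.8×10⁻⁶ × 575.0 mm × 77.8 K = 2590 µm.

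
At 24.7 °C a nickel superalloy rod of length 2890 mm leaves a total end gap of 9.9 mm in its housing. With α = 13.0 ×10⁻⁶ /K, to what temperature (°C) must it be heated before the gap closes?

α·L₀·ΔT = 9.9 mm ⇒ ΔT = 9.9 / (13.0×10⁻⁶ × 2890.0) = 263.5 K.
T = 24.7 + 263.5 = 288.2 °C.

288 °C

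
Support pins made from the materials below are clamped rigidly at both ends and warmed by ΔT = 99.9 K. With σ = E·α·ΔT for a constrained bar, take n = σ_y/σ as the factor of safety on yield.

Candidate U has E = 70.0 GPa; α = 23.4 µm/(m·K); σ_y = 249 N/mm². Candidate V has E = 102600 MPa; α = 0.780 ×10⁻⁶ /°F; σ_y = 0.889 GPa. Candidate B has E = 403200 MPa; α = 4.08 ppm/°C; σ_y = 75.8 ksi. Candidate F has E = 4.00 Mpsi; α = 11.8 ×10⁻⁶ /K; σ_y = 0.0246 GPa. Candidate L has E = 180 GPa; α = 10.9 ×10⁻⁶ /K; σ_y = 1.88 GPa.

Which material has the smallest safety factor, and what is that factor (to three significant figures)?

Converting E to GPa, α to ×10⁻⁶/K, σ_y to MPa, then σ and n for each:
  candidate U: E = 70.00, α = 23.4, σ_y = 249.0 → σ = 164 MPa, n = 1.52
  candidate V: E = 102.6, α = 1.40, σ_y = 889.0 → σ = 14.4 MPa, n = 61.8
  candidate B: E = 403.2, α = 4.08, σ_y = 522.6 → σ = 164 MPa, n = 3.18
  candidate F: E = 27.58, α = 11.8, σ_y = 24.60 → σ = 32.5 MPa, n = 0.757
  candidate L: E = 180.0, α = 10.9, σ_y = 1880 → σ = 196 MPa, n = 9.59
The minimum is candidate F at n = 0.757.

candidate F, n = 0.757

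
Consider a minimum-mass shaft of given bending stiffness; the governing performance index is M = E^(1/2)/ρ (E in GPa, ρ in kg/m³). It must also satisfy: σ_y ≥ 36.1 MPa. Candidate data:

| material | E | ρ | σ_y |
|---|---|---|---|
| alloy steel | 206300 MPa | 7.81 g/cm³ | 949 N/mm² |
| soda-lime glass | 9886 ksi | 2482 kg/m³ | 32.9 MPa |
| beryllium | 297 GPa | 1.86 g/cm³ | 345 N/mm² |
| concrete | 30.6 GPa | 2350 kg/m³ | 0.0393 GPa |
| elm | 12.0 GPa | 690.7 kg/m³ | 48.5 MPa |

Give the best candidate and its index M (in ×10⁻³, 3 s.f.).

Screen on constraints: σ_y ≥ 36.1 MPa. Survivors: alloy steel, beryllium, concrete, elm.
Convert each candidate to consistent units, then evaluate M:
  alloy steel: E = 206.3 GPa, ρ = 7810 kg/m³
  beryllium: E = 297.0 GPa, ρ = 1860 kg/m³
  concrete: E = 30.60 GPa, ρ = 2350 kg/m³
  elm: E = 12.00 GPa, ρ = 690.7 kg/m³
  beryllium: M = 9.27×10⁻³
  elm: M = 5.02×10⁻³
  concrete: M = 2.35×10⁻³
  alloy steel: M = 1.84×10⁻³
Beryllium ranks first.

beryllium, M = 9.27×10⁻³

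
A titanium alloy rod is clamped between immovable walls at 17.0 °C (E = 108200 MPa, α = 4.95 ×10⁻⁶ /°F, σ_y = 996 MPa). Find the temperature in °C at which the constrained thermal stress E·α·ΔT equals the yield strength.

1050 °C

E = 108200 MPa = 108.2 GPa.
α = 4.95×10⁻⁶/°F × 9/5 = 8.91×10⁻⁶/K.
E·α·ΔT = 996.0 MPa ⇒ ΔT = 996.0 / (108.2×10³ × 8.91×10⁻⁶) = 1033 K.
T = 17.0 + 1033 = 1050 °C.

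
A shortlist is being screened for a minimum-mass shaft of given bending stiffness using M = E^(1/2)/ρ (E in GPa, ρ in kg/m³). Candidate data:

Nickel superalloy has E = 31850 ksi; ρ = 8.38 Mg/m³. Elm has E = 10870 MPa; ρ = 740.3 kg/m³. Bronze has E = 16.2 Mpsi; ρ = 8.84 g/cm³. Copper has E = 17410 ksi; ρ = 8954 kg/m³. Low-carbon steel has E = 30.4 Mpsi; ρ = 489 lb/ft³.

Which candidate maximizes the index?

elm

Convert each candidate to consistent units, then evaluate M:
  nickel superalloy: E = 219.6 GPa, ρ = 8380 kg/m³
  elm: E = 10.87 GPa, ρ = 740.3 kg/m³
  bronze: E = 111.7 GPa, ρ = 8840 kg/m³
  copper: E = 120.0 GPa, ρ = 8954 kg/m³
  low-carbon steel: E = 209.6 GPa, ρ = 7833 kg/m³
  elm: M = 4.45×10⁻³
  low-carbon steel: M = 1.85×10⁻³
  nickel superalloy: M = 1.77×10⁻³
  copper: M = 1.22×10⁻³
  bronze: M = 1.20×10⁻³
The maximum is for elm.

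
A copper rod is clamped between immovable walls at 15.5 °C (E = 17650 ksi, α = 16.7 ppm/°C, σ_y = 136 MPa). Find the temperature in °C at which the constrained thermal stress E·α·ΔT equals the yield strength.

E = 17650 ksi = 121.7 GPa.
E·α·ΔT = 136.0 MPa ⇒ ΔT = 136.0 / (121.7×10³ × 16.7×10⁻⁶) = 66.92 K.
T = 15.5 + 66.92 = 82.42 °C.

82.4 °C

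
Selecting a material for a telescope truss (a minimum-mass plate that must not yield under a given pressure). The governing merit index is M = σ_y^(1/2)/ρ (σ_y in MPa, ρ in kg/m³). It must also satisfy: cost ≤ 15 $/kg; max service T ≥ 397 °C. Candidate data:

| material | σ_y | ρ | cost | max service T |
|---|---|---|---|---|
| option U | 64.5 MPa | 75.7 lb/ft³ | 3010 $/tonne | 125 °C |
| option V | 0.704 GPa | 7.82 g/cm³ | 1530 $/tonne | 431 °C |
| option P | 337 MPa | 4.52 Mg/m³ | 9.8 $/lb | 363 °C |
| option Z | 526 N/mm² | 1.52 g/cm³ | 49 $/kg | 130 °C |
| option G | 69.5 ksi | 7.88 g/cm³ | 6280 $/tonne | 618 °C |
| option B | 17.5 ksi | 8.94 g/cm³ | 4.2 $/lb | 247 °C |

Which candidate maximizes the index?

Screen on constraints: cost ≤ 15 $/kg; max service T ≥ 397 °C. Survivors: option V, option G.
Putting every candidate on a common basis:
  option V: σ_y = 704.0 MPa, ρ = 7820 kg/m³
  option G: σ_y = 479.2 MPa, ρ = 7880 kg/m³
  option V: M = 3.39×10⁻³
  option G: M = 2.78×10⁻³
Option V ranks first.

option V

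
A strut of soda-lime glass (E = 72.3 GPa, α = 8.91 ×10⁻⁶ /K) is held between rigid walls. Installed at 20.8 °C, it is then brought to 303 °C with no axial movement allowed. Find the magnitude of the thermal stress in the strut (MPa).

182 MPa

ΔT = 282.2 K. Constrained thermal stress σ = E·α·ΔT = 72.30×10³ MPa × 8.91×10⁻⁶ × 282.2 = 182 MPa (compressive).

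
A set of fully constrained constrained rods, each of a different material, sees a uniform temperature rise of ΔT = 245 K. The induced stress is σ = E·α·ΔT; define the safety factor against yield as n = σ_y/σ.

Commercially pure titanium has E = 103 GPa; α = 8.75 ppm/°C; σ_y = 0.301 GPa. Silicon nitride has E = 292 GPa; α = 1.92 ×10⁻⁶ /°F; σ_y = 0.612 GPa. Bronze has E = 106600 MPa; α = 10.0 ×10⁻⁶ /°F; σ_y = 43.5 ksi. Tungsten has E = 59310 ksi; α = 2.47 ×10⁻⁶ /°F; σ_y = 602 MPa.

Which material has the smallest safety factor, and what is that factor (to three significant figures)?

bronze, n = 0.638

With everything in SI (GPa, ×10⁻⁶/K, MPa):
  commercially pure titanium: E = 103.0, α = 8.75, σ_y = 301.0 → σ = 221 MPa, n = 1.36
  silicon nitride: E = 292.0, α = 3.46, σ_y = 612.0 → σ = 247 MPa, n = 2.48
  bronze: E = 106.6, α = 18.0, σ_y = 299.9 → σ = 470 MPa, n = 0.638
  tungsten: E = 408.9, α = 4.45, σ_y = 602.0 → σ = 445 MPa, n = 1.35
Bronze has the lowest safety factor, n = 0.638.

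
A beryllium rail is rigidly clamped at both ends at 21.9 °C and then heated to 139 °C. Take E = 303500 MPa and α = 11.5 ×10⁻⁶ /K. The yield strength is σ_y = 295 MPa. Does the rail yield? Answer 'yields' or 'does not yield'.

yields

E = 303500 MPa = 303.5 GPa.
ΔT = 117.1 K. Constrained thermal stress σ = E·α·ΔT = 303.5×10³ MPa × 11.5×10⁻⁶ × 117.1 = 409 MPa (compressive).
Compare to σ_y = 295 MPa: σ ≥ σ_y, so it yields.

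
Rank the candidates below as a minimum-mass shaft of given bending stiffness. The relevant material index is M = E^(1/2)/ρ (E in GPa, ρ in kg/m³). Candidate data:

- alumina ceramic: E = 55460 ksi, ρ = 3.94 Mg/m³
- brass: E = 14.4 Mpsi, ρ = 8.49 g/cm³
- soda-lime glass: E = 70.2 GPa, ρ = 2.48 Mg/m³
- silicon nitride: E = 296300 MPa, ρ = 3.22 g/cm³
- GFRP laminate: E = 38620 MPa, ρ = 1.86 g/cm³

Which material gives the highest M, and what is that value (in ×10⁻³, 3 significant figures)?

silicon nitride, M = 5.35×10⁻³

Normalizing units and computing the index:
  alumina ceramic: E = 382.4 GPa, ρ = 3940 kg/m³
  brass: E = 99.28 GPa, ρ = 8490 kg/m³
  soda-lime glass: E = 70.20 GPa, ρ = 2480 kg/m³
  silicon nitride: E = 296.3 GPa, ρ = 3220 kg/m³
  GFRP laminate: E = 38.62 GPa, ρ = 1860 kg/m³
  silicon nitride: M = 5.35×10⁻³
  alumina ceramic: M = 4.96×10⁻³
  soda-lime glass: M = 3.38×10⁻³
  GFRP laminate: M = 3.34×10⁻³
  brass: M = 1.17×10⁻³
Highest index: silicon nitride.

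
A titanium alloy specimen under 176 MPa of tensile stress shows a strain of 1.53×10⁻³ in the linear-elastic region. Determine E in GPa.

E = σ/ε = 176 MPa / 1.53×10⁻³ = 115000 MPa = 115 GPa.

115 GPa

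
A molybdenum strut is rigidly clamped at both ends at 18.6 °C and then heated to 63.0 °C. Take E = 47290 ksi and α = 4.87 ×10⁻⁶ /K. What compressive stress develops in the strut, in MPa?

E = 47290 ksi = 326.1 GPa.
ΔT = 44.40 K. Constrained thermal stress σ = E·α·ΔT = 326.1×10³ MPa × 4.87×10⁻⁶ × 44.40 = 70.5 MPa (compressive).

70.5 MPa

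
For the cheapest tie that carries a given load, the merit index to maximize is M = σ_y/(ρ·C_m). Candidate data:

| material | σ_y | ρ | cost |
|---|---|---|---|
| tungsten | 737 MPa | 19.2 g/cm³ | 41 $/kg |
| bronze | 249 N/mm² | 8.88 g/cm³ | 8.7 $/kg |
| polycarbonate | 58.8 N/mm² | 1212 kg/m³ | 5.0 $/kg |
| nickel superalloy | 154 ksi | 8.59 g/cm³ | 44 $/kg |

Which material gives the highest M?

polycarbonate

After converting to SI:
  tungsten: σ_y = 737.0 MPa, ρ = 19200 kg/m³, cost = 41.00 $/kg
  bronze: σ_y = 249.0 MPa, ρ = 8880 kg/m³, cost = 8.700 $/kg
  polycarbonate: σ_y = 58.80 MPa, ρ = 1212 kg/m³, cost = 5.000 $/kg
  nickel superalloy: σ_y = 1062 MPa, ρ = 8590 kg/m³, cost = 44.00 $/kg
  polycarbonate: M = 9.70 kN·m per $
  bronze: M = 3.22 kN·m per $
  nickel superalloy: M = 2.81 kN·m per $
  tungsten: M = 0.936 kN·m per $
Highest index: polycarbonate.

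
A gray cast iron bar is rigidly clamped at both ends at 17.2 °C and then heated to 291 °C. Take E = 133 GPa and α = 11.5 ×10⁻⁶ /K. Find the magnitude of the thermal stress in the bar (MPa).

419 MPa

ΔT = 273.8 K. Constrained thermal stress σ = E·α·ΔT = 133.0×10³ MPa × 11.5×10⁻⁶ × 273.8 = 419 MPa (compressive).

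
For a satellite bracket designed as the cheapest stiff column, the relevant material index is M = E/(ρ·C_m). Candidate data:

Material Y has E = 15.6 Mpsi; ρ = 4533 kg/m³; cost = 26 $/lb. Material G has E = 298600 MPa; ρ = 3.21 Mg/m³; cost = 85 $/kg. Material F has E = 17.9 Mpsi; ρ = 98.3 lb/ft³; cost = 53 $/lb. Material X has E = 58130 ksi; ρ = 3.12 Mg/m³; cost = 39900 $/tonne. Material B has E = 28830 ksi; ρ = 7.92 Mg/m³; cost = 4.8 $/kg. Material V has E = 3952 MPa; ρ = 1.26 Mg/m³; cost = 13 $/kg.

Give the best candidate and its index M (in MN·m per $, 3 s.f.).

After converting to SI:
  material Y: E = 107.6 GPa, ρ = 4533 kg/m³, cost = 57.32 $/kg
  material G: E = 298.6 GPa, ρ = 3210 kg/m³, cost = 85.00 $/kg
  material F: E = 123.4 GPa, ρ = 1575 kg/m³, cost = 116.8 $/kg
  material X: E = 400.8 GPa, ρ = 3120 kg/m³, cost = 39.90 $/kg
  material B: E = 198.8 GPa, ρ = 7920 kg/m³, cost = 4.800 $/kg
  material V: E = 3.952 GPa, ρ = 1260 kg/m³, cost = 13.00 $/kg
  material B: M = 5.23 MN·m per $
  material X: M = 3.22 MN·m per $
  material G: M = 1.09 MN·m per $
  material F: M = 0.671 MN·m per $
  material Y: M = 0.414 MN·m per $
  material V: M = 0.241 MN·m per $
The maximum is for material B.

material B, M = 5.23 MN·m per $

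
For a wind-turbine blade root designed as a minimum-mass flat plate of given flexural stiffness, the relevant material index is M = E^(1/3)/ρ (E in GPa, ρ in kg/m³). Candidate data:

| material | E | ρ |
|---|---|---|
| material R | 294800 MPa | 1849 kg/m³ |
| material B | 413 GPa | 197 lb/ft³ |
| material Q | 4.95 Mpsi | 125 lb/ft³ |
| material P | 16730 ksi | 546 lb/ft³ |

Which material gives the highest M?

Convert each candidate to consistent units, then evaluate M:
  material R: E = 294.8 GPa, ρ = 1849 kg/m³
  material B: E = 413.0 GPa, ρ = 3156 kg/m³
  material Q: E = 34.13 GPa, ρ = 2002 kg/m³
  material P: E = 115.3 GPa, ρ = 8746 kg/m³
  material R: M = 3.60×10⁻³
  material B: M = 2.36×10⁻³
  material Q: M = 1.62×10⁻³
  material P: M = 0.557×10⁻³
The maximum is for material R.

material R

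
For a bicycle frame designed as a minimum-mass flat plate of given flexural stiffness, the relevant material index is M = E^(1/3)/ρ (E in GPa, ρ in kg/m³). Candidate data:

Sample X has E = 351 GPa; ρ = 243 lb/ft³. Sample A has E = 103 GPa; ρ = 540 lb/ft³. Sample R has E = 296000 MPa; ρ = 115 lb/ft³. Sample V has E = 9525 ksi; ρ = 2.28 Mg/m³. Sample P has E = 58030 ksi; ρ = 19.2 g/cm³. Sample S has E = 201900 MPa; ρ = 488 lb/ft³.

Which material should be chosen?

Normalizing units and computing the index:
  sample X: E = 351.0 GPa, ρ = 3892 kg/m³
  sample A: E = 103.0 GPa, ρ = 8650 kg/m³
  sample R: E = 296.0 GPa, ρ = 1842 kg/m³
  sample V: E = 65.67 GPa, ρ = 2280 kg/m³
  sample P: E = 400.1 GPa, ρ = 19200 kg/m³
  sample S: E = 201.9 GPa, ρ = 7817 kg/m³
  sample R: M = 3.62×10⁻³
  sample X: M = 1.81×10⁻³
  sample V: M = 1.77×10⁻³
  sample S: M = 0.750×10⁻³
  sample A: M = 0.542×10⁻³
  sample P: M = 0.384×10⁻³
The maximum is for sample R.

sample R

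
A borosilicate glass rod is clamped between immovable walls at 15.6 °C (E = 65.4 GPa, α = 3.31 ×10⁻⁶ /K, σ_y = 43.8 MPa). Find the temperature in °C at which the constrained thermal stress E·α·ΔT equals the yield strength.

218 °C

E·α·ΔT = 43.80 MPa ⇒ ΔT = 43.80 / (65.40×10³ × 3.31×10⁻⁶) = 202.3 K.
T = 15.6 + 202.3 = 217.9 °C.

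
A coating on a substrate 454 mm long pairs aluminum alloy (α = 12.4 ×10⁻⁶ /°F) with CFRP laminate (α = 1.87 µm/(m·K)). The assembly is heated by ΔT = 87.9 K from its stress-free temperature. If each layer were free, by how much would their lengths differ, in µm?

aluminum alloy: α = 12.4×10⁻⁶/°F × 9/5 = 22.3×10⁻⁶/K.
Δα = |22.3 − 1.87|×10⁻⁶/K = 20.4×10⁻⁶/K.
ΔL_mismatch = Δα·L·ΔT = 20.4×10⁻⁶ × 454.0 mm × 87.9 K = 816 µm.

816 µm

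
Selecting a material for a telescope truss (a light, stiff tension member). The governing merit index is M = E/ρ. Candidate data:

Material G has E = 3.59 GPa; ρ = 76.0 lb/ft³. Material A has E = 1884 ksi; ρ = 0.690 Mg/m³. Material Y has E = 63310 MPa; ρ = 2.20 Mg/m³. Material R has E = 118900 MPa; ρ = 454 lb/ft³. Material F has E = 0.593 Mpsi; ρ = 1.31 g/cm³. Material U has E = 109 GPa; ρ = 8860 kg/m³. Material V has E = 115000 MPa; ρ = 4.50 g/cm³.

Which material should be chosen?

material Y

Putting every candidate on a common basis:
  material G: E = 3.590 GPa, ρ = 1217 kg/m³
  material A: E = 12.99 GPa, ρ = 690.0 kg/m³
  material Y: E = 63.31 GPa, ρ = 2200 kg/m³
  material R: E = 118.9 GPa, ρ = 7272 kg/m³
  material F: E = 4.089 GPa, ρ = 1310 kg/m³
  material U: E = 109.0 GPa, ρ = 8860 kg/m³
  material V: E = 115.0 GPa, ρ = 4500 kg/m³
  material Y: M = 28.8 MN·m/kg
  material V: M = 25.6 MN·m/kg
  material A: M = 18.8 MN·m/kg
  material R: M = 16.3 MN·m/kg
  material U: M = 12.3 MN·m/kg
  material F: M = 3.12 MN·m/kg
  material G: M = 2.95 MN·m/kg
Highest index: material Y.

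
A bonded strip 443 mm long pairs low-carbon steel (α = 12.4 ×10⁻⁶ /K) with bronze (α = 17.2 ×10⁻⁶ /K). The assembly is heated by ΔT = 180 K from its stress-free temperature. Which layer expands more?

α(low-carbon steel) = 12.4×10⁻⁶/K vs α(bronze) = 17.2×10⁻⁶/K.
Higher α expands more for the same ΔT: bronze.

bronze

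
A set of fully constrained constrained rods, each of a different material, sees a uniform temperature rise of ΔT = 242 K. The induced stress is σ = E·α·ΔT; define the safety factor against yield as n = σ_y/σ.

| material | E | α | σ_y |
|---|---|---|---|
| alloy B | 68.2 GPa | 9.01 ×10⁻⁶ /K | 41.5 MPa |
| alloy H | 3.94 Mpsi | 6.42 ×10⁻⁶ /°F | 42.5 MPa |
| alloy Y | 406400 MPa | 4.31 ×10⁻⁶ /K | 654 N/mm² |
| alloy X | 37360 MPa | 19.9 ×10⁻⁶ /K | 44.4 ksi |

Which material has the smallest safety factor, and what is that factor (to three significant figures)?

In consistent units (E in GPa, α in ×10⁻⁶/K, σ_y in MPa):
  alloy B: E = 68.20, α = 9.01, σ_y = 41.50 → σ = 149 MPa, n = 0.279
  alloy H: E = 27.17, α = 11.6, σ_y = 42.50 → σ = 76.0 MPa, n = 0.559
  alloy Y: E = 406.4, α = 4.31, σ_y = 654.0 → σ = 424 MPa, n = 1.54
  alloy X: E = 37.36, α = 19.9, σ_y = 306.1 → σ = 180 MPa, n = 1.70
Alloy B has the lowest safety factor, n = 0.279.

alloy B, n = 0.279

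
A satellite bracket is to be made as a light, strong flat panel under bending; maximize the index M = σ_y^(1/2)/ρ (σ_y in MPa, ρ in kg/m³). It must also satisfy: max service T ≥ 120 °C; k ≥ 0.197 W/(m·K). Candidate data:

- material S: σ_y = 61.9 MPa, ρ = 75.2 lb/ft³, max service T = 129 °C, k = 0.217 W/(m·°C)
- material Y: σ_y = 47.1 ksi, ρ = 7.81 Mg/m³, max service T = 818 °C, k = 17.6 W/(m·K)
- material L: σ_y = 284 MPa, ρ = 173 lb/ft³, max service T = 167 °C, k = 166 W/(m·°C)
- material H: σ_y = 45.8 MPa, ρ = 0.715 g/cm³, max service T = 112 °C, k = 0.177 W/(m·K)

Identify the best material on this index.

Screen on constraints: max service T ≥ 120 °C; k ≥ 0.197 W/(m·K). Survivors: material S, material Y, material L.
Putting every candidate on a common basis:
  material S: σ_y = 61.90 MPa, ρ = 1205 kg/m³
  material Y: σ_y = 324.7 MPa, ρ = 7810 kg/m³
  material L: σ_y = 284.0 MPa, ρ = 2771 kg/m³
  material S: M = 6.53×10⁻³
  material L: M = 6.08×10⁻³
  material Y: M = 2.31×10⁻³
Material S ranks first.

material S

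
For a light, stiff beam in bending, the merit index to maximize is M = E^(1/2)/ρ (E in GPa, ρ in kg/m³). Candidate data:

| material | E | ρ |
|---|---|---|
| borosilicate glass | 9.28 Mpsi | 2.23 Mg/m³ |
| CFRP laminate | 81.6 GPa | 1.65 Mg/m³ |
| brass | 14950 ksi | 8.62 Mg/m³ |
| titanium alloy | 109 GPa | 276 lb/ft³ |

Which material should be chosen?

Putting every candidate on a common basis:
  borosilicate glass: E = 63.98 GPa, ρ = 2230 kg/m³
  CFRP laminate: E = 81.60 GPa, ρ = 1650 kg/m³
  brass: E = 103.1 GPa, ρ = 8620 kg/m³
  titanium alloy: E = 109.0 GPa, ρ = 4421 kg/m³
  CFRP laminate: M = 5.47×10⁻³
  borosilicate glass: M = 3.59×10⁻³
  titanium alloy: M = 2.36×10⁻³
  brass: M = 1.18×10⁻³
CFRP laminate ranks first.

CFRP laminate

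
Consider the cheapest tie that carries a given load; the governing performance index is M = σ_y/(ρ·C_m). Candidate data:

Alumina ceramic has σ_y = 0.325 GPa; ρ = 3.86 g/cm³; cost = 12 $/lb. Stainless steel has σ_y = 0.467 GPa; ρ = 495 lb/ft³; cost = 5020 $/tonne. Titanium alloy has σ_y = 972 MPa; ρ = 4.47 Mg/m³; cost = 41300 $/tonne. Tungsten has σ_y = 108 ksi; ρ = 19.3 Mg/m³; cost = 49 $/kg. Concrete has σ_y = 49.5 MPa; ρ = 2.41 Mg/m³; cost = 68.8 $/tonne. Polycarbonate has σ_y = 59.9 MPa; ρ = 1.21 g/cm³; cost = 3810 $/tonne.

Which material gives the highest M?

Convert each candidate to consistent units, then evaluate M:
  alumina ceramic: σ_y = 325.0 MPa, ρ = 3860 kg/m³, cost = 26.46 $/kg
  stainless steel: σ_y = 467.0 MPa, ρ = 7929 kg/m³, cost = 5.020 $/kg
  titanium alloy: σ_y = 972.0 MPa, ρ = 4470 kg/m³, cost = 41.30 $/kg
  tungsten: σ_y = 744.6 MPa, ρ = 19300 kg/m³, cost = 49.00 $/kg
  concrete: σ_y = 49.50 MPa, ρ = 2410 kg/m³, cost = 0.06880 $/kg
  polycarbonate: σ_y = 59.90 MPa, ρ = 1210 kg/m³, cost = 3.810 $/kg
  concrete: M = 299 kN·m per $
  polycarbonate: M = 13.0 kN·m per $
  stainless steel: M = 11.7 kN·m per $
  titanium alloy: M = 5.27 kN·m per $
  alumina ceramic: M = 3.18 kN·m per $
  tungsten: M = 0.787 kN·m per $
Concrete has the largest M.

concrete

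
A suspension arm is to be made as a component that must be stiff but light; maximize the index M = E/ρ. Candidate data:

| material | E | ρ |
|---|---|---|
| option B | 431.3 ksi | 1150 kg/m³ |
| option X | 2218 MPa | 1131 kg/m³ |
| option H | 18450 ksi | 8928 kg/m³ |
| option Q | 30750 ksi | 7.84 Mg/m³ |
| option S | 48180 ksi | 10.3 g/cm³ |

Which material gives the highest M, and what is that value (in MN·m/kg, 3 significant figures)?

Putting every candidate on a common basis:
  option B: E = 2.974 GPa, ρ = 1150 kg/m³
  option X: E = 2.218 GPa, ρ = 1131 kg/m³
  option H: E = 127.2 GPa, ρ = 8928 kg/m³
  option Q: E = 212.0 GPa, ρ = 7840 kg/m³
  option S: E = 332.2 GPa, ρ = 10300 kg/m³
  option S: M = 32.3 MN·m/kg
  option Q: M = 27.0 MN·m/kg
  option H: M = 14.2 MN·m/kg
  option B: M = 2.59 MN·m/kg
  option X: M = 1.96 MN·m/kg
The maximum is for option S.

option S, M = 32.3 MN·m/kg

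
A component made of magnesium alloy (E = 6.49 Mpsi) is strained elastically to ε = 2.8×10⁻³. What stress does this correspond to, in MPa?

E = 6.49 Mpsi = 44.75 GPa.
σ = E·ε = 44750 MPa × 2.8×10⁻³ = 125 MPa.

125 MPa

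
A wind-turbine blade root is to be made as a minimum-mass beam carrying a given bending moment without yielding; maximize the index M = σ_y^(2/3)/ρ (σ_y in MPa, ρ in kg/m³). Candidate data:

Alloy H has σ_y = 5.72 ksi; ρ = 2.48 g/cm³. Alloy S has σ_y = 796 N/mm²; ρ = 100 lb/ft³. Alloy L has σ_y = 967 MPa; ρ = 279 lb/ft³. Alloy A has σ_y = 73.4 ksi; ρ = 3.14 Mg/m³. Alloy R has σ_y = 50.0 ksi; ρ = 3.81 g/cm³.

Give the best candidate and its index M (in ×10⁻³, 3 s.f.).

alloy S, M = 53.6×10⁻³

Convert each candidate to consistent units, then evaluate M:
  alloy H: σ_y = 39.44 MPa, ρ = 2480 kg/m³
  alloy S: σ_y = 796.0 MPa, ρ = 1602 kg/m³
  alloy L: σ_y = 967.0 MPa, ρ = 4469 kg/m³
  alloy A: σ_y = 506.1 MPa, ρ = 3140 kg/m³
  alloy R: σ_y = 344.7 MPa, ρ = 3810 kg/m³
  alloy S: M = 53.6×10⁻³
  alloy L: M = 21.9×10⁻³
  alloy A: M = 20.2×10⁻³
  alloy R: M = 12.9×10⁻³
  alloy H: M = 4.67×10⁻³
The maximum is for alloy S.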